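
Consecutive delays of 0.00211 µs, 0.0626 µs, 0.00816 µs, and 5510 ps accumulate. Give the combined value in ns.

78.38 ns

In ns:
  0.00211 µs = 0.00211 × 10^3 ns = 2.11
  0.0626 µs = 0.0626 × 10^3 ns = 62.6
  0.00816 µs = 0.00816 × 10^3 ns = 8.16
  5510 ps = 5510 × 10^-3 ns = 5.51
Sum: 2.11 + 62.6 + 8.16 + 5.51 = 78.38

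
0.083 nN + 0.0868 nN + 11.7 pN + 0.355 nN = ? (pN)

In pN:
  0.083 nN = 0.083e3 pN = 83
  0.0868 nN = 0.0868e3 pN = 86.8
  11.7 pN → 11.7
  0.355 nN = 0.355e3 pN = 355
Sum: 83 + 86.8 + 11.7 + 355 = 536.5

536.5 pN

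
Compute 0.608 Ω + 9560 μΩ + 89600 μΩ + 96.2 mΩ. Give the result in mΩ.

In mΩ:
  0.608 Ω = 0.608e3 mΩ = 608
  9560 μΩ = 9560e-3 mΩ = 9.56
  89600 μΩ = 89600e-3 mΩ = 89.6
  96.2 mΩ → 96.2
Sum: 608 + 9.56 + 89.6 + 96.2 = 803.36

803.36 mΩ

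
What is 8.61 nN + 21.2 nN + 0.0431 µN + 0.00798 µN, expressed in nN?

80.89 nN

In nN:
  8.61 nN → 8.61
  21.2 nN → 21.2
  0.0431 µN = 0.0431 × 10³ nN = 43.1
  0.00798 µN = 0.00798 × 10³ nN = 7.98
Sum: 8.61 + 21.2 + 43.1 + 7.98 = 80.89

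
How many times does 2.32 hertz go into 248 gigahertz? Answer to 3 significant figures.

(248e9) / (2.32) = 106.9e9

107000000000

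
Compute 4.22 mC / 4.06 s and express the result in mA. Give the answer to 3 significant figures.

(4.22 × 10⁻³) / (4.06) = 1.0394 × 10⁻³ A

1.04 mA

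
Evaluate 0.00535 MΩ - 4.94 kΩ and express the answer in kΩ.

In kΩ:
  0.00535 MΩ = 0.00535 × 10³ kΩ = 5.35
  4.94 kΩ → 4.94
Difference: 5.35 - 4.94 = 0.41

0.41 kΩ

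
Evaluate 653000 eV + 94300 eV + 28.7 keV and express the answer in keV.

776 keV

In keV:
  653000 eV = 653000 × 10^-3 keV = 653
  94300 eV = 94300 × 10^-3 keV = 94.3
  28.7 keV → 28.7
Sum: 653 + 94.3 + 28.7 = 776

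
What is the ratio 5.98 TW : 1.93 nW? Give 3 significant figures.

(5.98 × 10¹²) / (1.93 × 10⁻⁹) = 3.098 × 10²¹

3100000000000000000000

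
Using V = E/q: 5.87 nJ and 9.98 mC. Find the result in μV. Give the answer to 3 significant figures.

(5.87 × 10^-9) / (9.98 × 10^-3) = 0.58818 × 10^-6 V

0.588 μV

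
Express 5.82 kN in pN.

kilo = 10³, pico = 10⁻¹²; factor is 10¹⁵.
5.82 × 10¹⁵ = 5820000000000000

5820000000000000 pN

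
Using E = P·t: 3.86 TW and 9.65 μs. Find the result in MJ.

3.86 × 10^12 × 9.65 × 10^-6 = 37.249 × 10^6 J

37.249 MJ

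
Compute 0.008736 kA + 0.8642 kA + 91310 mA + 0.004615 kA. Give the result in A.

In A:
  0.008736 kA = 0.008736 × 10³ A = 8.736
  0.8642 kA = 0.8642 × 10³ A = 864.2
  91310 mA = 91310 × 10⁻³ A = 91.31
  0.004615 kA = 0.004615 × 10³ A = 4.615
Sum: 8.736 + 864.2 + 91.31 + 4.615 = 968.861

968.861 A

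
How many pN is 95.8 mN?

milli = 1e-3, pico = 1e-12; factor is 1e9.
95.8 × 1e9 = 95800000000

95800000000 pN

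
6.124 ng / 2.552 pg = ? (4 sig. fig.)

2400

(6.124 × 10⁻⁹) / (2.552 × 10⁻¹²) = 2.3997 × 10³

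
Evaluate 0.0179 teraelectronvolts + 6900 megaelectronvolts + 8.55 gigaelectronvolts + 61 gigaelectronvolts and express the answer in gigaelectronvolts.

94.35 gigaelectronvolts

In gigaelectronvolts:
  0.0179 teraelectronvolts = 0.0179 × 10^3 gigaelectronvolts = 17.9
  6900 megaelectronvolts = 6900 × 10^-3 gigaelectronvolts = 6.9
  8.55 gigaelectronvolts → 8.55
  61 gigaelectronvolts → 61
Sum: 17.9 + 6.9 + 8.55 + 61 = 94.35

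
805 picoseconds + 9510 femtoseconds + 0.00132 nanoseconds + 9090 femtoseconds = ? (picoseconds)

In picoseconds:
  805 picoseconds → 805
  9510 femtoseconds = 9510 × 10^-3 picoseconds = 9.51
  0.00132 nanoseconds = 0.00132 × 10^3 picoseconds = 1.32
  9090 femtoseconds = 9090 × 10^-3 picoseconds = 9.09
Sum: 805 + 9.51 + 1.32 + 9.09 = 824.92

824.92 picoseconds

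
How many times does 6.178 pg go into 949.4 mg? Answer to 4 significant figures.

(949.4 × 10^-3) / (6.178 × 10^-12) = 153.67 × 10^9

153700000000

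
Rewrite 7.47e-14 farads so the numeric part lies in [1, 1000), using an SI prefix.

= 74.7e-15 farads; 1e-15 is femto.

74.7 femtofarads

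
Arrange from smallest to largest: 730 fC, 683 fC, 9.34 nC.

730 fC = 0.00000000000073 C
683 fC = 0.000000000000683 C
9.34 nC = 0.00000000934 C

683 fC < 730 fC < 9.34 nC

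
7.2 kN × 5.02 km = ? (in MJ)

36.144 MJ

7.2 × 10^3 × 5.02 × 10^3 = 36.144 × 10^6 J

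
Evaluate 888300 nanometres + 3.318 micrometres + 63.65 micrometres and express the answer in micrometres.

955.268 micrometres

In micrometres:
  888300 nanometres = 888300e-3 micrometres = 888.3
  3.318 micrometres → 3.318
  63.65 micrometres → 63.65
Sum: 888.3 + 3.318 + 63.65 = 955.268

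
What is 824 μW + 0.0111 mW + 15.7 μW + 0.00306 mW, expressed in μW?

In μW:
  824 μW → 824
  0.0111 mW = 0.0111 × 10^3 μW = 11.1
  15.7 μW → 15.7
  0.00306 mW = 0.00306 × 10^3 μW = 3.06
Sum: 824 + 11.1 + 15.7 + 3.06 = 853.86

853.86 μW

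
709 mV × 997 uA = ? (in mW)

709 × 10⁻³ × 997 × 10⁻⁶ = 706873 × 10⁻⁹ W

0.706873 mW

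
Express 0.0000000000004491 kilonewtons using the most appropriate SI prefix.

= 449.1 × 10^-12 newtons; 10^-12 is pico.

449.1 piconewtons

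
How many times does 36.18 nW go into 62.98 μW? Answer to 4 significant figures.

(62.98 × 10⁻⁶) / (36.18 × 10⁻⁹) = 1.7407 × 10³

1741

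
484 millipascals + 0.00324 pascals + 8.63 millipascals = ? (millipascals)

In millipascals:
  484 millipascals → 484
  0.00324 pascals = 0.00324e3 millipascals = 3.24
  8.63 millipascals → 8.63
Sum: 484 + 3.24 + 8.63 = 495.87

495.87 millipascals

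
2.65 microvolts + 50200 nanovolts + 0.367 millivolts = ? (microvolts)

In microvolts:
  2.65 microvolts → 2.65
  50200 nanovolts = 50200 × 10⁻³ microvolts = 50.2
  0.367 millivolts = 0.367 × 10³ microvolts = 367
Sum: 2.65 + 50.2 + 367 = 419.85

419.85 microvolts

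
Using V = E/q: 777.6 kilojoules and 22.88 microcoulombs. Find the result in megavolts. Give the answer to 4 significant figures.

33990 megavolts

(777.6 × 10^3) / (22.88 × 10^-6) = 33.986 × 10^9 V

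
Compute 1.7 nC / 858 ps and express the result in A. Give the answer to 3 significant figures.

(1.7e-9) / (858e-12) = 0.0019814e3 A

1.98 A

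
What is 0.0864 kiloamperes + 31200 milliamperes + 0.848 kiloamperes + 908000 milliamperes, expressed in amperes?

In amperes:
  0.0864 kiloamperes = 0.0864e3 amperes = 86.4
  31200 milliamperes = 31200e-3 amperes = 31.2
  0.848 kiloamperes = 0.848e3 amperes = 848
  908000 milliamperes = 908000e-3 amperes = 908
Sum: 86.4 + 31.2 + 848 + 908 = 1873.6

1873.6 amperes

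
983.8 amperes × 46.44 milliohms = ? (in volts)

983.8 × 46.44e-3 = 45687.672e-3 V

45.687672 volts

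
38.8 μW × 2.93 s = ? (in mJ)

0.113684 mJ

38.8 × 10⁻⁶ × 2.93 = 113.684 × 10⁻⁶ J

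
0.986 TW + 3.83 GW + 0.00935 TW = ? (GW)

999.18 GW

In GW:
  0.986 TW = 0.986e3 GW = 986
  3.83 GW → 3.83
  0.00935 TW = 0.00935e3 GW = 9.35
Sum: 986 + 3.83 + 9.35 = 999.18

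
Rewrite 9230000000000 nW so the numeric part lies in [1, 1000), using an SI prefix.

9.23 kW

= 9.23e3 W; 1e3 is kilo.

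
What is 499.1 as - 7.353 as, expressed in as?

491.747 as

In as:
  499.1 as → 499.1
  7.353 as → 7.353
Difference: 499.1 - 7.353 = 491.747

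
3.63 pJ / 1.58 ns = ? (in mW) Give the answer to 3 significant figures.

2.30 mW

(3.63 × 10⁻¹²) / (1.58 × 10⁻⁹) = 2.2975 × 10⁻³ W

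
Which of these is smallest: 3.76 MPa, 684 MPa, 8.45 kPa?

3.76 MPa = 3760000 Pa
684 MPa = 684000000 Pa
8.45 kPa = 8450 Pa

8.45 kPa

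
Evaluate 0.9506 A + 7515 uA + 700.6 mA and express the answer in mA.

In mA:
  0.9506 A = 0.9506e3 mA = 950.6
  7515 uA = 7515e-3 mA = 7.515
  700.6 mA → 700.6
Sum: 950.6 + 7.515 + 700.6 = 1658.715

1658.715 mA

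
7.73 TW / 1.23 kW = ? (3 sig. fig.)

6280000000

(7.73e12) / (1.23e3) = 6.285e9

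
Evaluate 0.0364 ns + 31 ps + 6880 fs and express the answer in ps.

74.28 ps

In ps:
  0.0364 ns = 0.0364 × 10^3 ps = 36.4
  31 ps → 31
  6880 fs = 6880 × 10^-3 ps = 6.88
Sum: 36.4 + 31 + 6.88 = 74.28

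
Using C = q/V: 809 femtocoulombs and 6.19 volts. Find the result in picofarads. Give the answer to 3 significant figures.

(809e-15) / (6.19) = 130.69e-15 F

0.131 picofarads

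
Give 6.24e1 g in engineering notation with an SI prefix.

= 62.4 g; mantissa already in [1, 1000).

62.4 g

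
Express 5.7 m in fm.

(no prefix) = 1e0, femto = 1e-15; factor is 1e15.
5.7 × 1e15 = 5700000000000000

5700000000000000 fm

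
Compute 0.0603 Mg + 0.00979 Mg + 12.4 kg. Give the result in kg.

82.49 kg

In kg:
  0.0603 Mg = 0.0603 × 10³ kg = 60.3
  0.00979 Mg = 0.00979 × 10³ kg = 9.79
  12.4 kg → 12.4
Sum: 60.3 + 9.79 + 12.4 = 82.49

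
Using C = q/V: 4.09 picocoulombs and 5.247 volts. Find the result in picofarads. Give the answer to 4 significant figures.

0.7795 picofarads

(4.09 × 10^-12) / (5.247) = 0.779493 × 10^-12 F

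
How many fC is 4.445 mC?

4445000000000 fC

milli = 1e-3, femto = 1e-15; factor is 1e12.
4.445 × 1e12 = 4445000000000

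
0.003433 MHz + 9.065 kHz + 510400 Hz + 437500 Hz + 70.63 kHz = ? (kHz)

1031.028 kHz

In kHz:
  0.003433 MHz = 0.003433 × 10³ kHz = 3.433
  9.065 kHz → 9.065
  510400 Hz = 510400 × 10⁻³ kHz = 510.4
  437500 Hz = 437500 × 10⁻³ kHz = 437.5
  70.63 kHz → 70.63
Sum: 3.433 + 9.065 + 510.4 + 437.5 + 70.63 = 1031.028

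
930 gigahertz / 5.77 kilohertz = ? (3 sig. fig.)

(930 × 10⁹) / (5.77 × 10³) = 161.2 × 10⁶

161000000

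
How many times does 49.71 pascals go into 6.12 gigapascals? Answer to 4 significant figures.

(6.12 × 10⁹) / (49.71) = 0.12311 × 10⁹

123100000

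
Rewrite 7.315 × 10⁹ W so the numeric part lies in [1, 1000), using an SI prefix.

= 7.315 × 10⁹ W; 10⁹ is giga.

7.315 GW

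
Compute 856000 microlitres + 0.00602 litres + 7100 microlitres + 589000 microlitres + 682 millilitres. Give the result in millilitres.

In millilitres:
  856000 microlitres = 856000 × 10^-3 millilitres = 856
  0.00602 litres = 0.00602 × 10^3 millilitres = 6.02
  7100 microlitres = 7100 × 10^-3 millilitres = 7.1
  589000 microlitres = 589000 × 10^-3 millilitres = 589
  682 millilitres → 682
Sum: 856 + 6.02 + 7.1 + 589 + 682 = 2140.12

2140.12 millilitres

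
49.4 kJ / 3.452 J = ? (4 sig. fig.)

14310

(49.4 × 10³) / (3.452) = 14.311 × 10³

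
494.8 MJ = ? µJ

494800000000000 µJ

mega = 1e6, micro = 1e-6; factor is 1e12.
494.8 × 1e12 = 494800000000000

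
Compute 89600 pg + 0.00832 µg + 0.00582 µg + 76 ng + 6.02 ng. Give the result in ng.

185.76 ng

In ng:
  89600 pg = 89600 × 10⁻³ ng = 89.6
  0.00832 µg = 0.00832 × 10³ ng = 8.32
  0.00582 µg = 0.00582 × 10³ ng = 5.82
  76 ng → 76
  6.02 ng → 6.02
Sum: 89.6 + 8.32 + 5.82 + 76 + 6.02 = 185.76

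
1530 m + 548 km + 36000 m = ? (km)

In km:
  1530 m = 1530 × 10^-3 km = 1.53
  548 km → 548
  36000 m = 36000 × 10^-3 km = 36
Sum: 1.53 + 548 + 36 = 585.53

585.53 km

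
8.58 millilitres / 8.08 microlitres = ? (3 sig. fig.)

1060

(8.58e-3) / (8.08e-6) = 1.062e3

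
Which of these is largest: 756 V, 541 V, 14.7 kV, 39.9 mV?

756 V = 756 V
541 V = 541 V
14.7 kV = 14700 V
39.9 mV = 0.0399 V

14.7 kV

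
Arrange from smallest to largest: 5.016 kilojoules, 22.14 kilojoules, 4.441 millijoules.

5.016 kilojoules = 5016 joules
22.14 kilojoules = 22140 joules
4.441 millijoules = 0.004441 joules

4.441 millijoules < 5.016 kilojoules < 22.14 kilojoules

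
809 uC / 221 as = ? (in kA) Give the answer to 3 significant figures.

(809 × 10⁻⁶) / (221 × 10⁻¹⁸) = 3.6606 × 10¹² A

3660000000 kA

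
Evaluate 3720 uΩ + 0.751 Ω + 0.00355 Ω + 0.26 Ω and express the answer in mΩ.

In mΩ:
  3720 uΩ = 3720 × 10⁻³ mΩ = 3.72
  0.751 Ω = 0.751 × 10³ mΩ = 751
  0.00355 Ω = 0.00355 × 10³ mΩ = 3.55
  0.26 Ω = 0.26 × 10³ mΩ = 260
Sum: 3.72 + 751 + 3.55 + 260 = 1018.27

1018.27 mΩ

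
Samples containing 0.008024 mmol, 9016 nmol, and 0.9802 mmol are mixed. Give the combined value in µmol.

997.24 µmol

In µmol:
  0.008024 mmol = 0.008024 × 10³ µmol = 8.024
  9016 nmol = 9016 × 10⁻³ µmol = 9.016
  0.9802 mmol = 0.9802 × 10³ µmol = 980.2
Sum: 8.024 + 9.016 + 980.2 = 997.24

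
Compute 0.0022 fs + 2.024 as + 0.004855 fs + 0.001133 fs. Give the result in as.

In as:
  0.0022 fs = 0.0022e3 as = 2.2
  2.024 as → 2.024
  0.004855 fs = 0.004855e3 as = 4.855
  0.001133 fs = 0.001133e3 as = 1.133
Sum: 2.2 + 2.024 + 4.855 + 1.133 = 10.212

10.212 as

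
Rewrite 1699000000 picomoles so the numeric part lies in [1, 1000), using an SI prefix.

1.699 millimoles

= 1.699 × 10^-3 moles; 10^-3 is milli.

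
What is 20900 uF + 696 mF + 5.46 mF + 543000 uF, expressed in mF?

In mF:
  20900 uF = 20900e-3 mF = 20.9
  696 mF → 696
  5.46 mF → 5.46
  543000 uF = 543000e-3 mF = 543
Sum: 20.9 + 696 + 5.46 + 543 = 1265.36

1265.36 mF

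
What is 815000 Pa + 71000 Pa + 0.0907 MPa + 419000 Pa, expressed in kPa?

In kPa:
  815000 Pa = 815000 × 10^-3 kPa = 815
  71000 Pa = 71000 × 10^-3 kPa = 71
  0.0907 MPa = 0.0907 × 10^3 kPa = 90.7
  419000 Pa = 419000 × 10^-3 kPa = 419
Sum: 815 + 71 + 90.7 + 419 = 1395.7

1395.7 kPa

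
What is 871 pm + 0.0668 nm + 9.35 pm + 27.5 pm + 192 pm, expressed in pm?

In pm:
  871 pm → 871
  0.0668 nm = 0.0668e3 pm = 66.8
  9.35 pm → 9.35
  27.5 pm → 27.5
  192 pm → 192
Sum: 871 + 66.8 + 9.35 + 27.5 + 192 = 1166.65

1166.65 pm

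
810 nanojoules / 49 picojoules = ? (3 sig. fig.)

(810 × 10^-9) / (49 × 10^-12) = 16.53 × 10^3

16500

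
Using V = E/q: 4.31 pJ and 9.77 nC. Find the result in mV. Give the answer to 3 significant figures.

(4.31e-12) / (9.77e-9) = 0.44115e-3 V

0.441 mV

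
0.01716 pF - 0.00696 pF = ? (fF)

10.2 fF

In fF:
  0.01716 pF = 0.01716e3 fF = 17.16
  0.00696 pF = 0.00696e3 fF = 6.96
Difference: 17.16 - 6.96 = 10.2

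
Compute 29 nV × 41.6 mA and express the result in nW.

29 × 10^-9 × 41.6 × 10^-3 = 1206.4 × 10^-12 W

1.2064 nW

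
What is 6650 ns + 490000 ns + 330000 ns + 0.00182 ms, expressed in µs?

828.47 µs

In µs:
  6650 ns = 6650 × 10^-3 µs = 6.65
  490000 ns = 490000 × 10^-3 µs = 490
  330000 ns = 330000 × 10^-3 µs = 330
  0.00182 ms = 0.00182 × 10^3 µs = 1.82
Sum: 6.65 + 490 + 330 + 1.82 = 828.47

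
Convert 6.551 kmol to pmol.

kilo = 10³, pico = 10⁻¹²; factor is 10¹⁵.
6.551 × 10¹⁵ = 6551000000000000

6551000000000000 pmol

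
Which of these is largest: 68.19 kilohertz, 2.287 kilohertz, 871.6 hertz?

68.19 kilohertz

68.19 kilohertz = 68190 hertz
2.287 kilohertz = 2287 hertz
871.6 hertz = 871.6 hertz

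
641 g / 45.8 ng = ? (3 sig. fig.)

(641) / (45.8 × 10⁻⁹) = 14 × 10⁹

14000000000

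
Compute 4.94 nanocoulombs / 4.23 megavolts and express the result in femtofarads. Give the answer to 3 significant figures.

(4.94e-9) / (4.23e6) = 1.1678e-15 F

1.17 femtofarads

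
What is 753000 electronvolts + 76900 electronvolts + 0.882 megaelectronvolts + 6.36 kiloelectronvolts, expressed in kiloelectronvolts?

1718.26 kiloelectronvolts

In kiloelectronvolts:
  753000 electronvolts = 753000 × 10⁻³ kiloelectronvolts = 753
  76900 electronvolts = 76900 × 10⁻³ kiloelectronvolts = 76.9
  0.882 megaelectronvolts = 0.882 × 10³ kiloelectronvolts = 882
  6.36 kiloelectronvolts → 6.36
Sum: 753 + 76.9 + 882 + 6.36 = 1718.26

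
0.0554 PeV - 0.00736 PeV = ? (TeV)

48.04 TeV

In TeV:
  0.0554 PeV = 0.0554 × 10^3 TeV = 55.4
  0.00736 PeV = 0.00736 × 10^3 TeV = 7.36
Difference: 55.4 - 7.36 = 48.04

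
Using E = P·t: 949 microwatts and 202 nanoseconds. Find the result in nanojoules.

0.191698 nanojoules

949e-6 × 202e-9 = 191698e-15 J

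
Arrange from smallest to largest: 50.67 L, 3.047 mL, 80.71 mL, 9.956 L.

50.67 L = 50.67 L
3.047 mL = 0.003047 L
80.71 mL = 0.08071 L
9.956 L = 9.956 L

3.047 mL < 80.71 mL < 9.956 L < 50.67 L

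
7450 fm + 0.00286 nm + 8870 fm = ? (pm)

19.18 pm

In pm:
  7450 fm = 7450e-3 pm = 7.45
  0.00286 nm = 0.00286e3 pm = 2.86
  8870 fm = 8870e-3 pm = 8.87
Sum: 7.45 + 2.86 + 8.87 = 19.18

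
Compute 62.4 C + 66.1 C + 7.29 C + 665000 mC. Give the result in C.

800.79 C

In C:
  62.4 C → 62.4
  66.1 C → 66.1
  7.29 C → 7.29
  665000 mC = 665000e-3 C = 665
Sum: 62.4 + 66.1 + 7.29 + 665 = 800.79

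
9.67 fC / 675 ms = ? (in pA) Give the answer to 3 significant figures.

(9.67 × 10^-15) / (675 × 10^-3) = 0.014326 × 10^-12 A

0.0143 pA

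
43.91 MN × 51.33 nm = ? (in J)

43.91 × 10⁶ × 51.33 × 10⁻⁹ = 2253.9003 × 10⁻³ J

2.2539003 J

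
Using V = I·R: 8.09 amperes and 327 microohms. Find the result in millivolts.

2.64543 millivolts

8.09 × 327 × 10⁻⁶ = 2645.43 × 10⁻⁶ V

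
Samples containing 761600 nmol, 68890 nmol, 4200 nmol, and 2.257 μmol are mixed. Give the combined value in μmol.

836.947 μmol

In μmol:
  761600 nmol = 761600 × 10^-3 μmol = 761.6
  68890 nmol = 68890 × 10^-3 μmol = 68.89
  4200 nmol = 4200 × 10^-3 μmol = 4.2
  2.257 μmol → 2.257
Sum: 761.6 + 68.89 + 4.2 + 2.257 = 836.947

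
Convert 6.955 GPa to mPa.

giga = 10^9, milli = 10^-3; factor is 10^12.
6.955 × 10^12 = 6955000000000

6955000000000 mPa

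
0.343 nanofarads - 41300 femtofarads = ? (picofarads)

In picofarads:
  0.343 nanofarads = 0.343e3 picofarads = 343
  41300 femtofarads = 41300e-3 picofarads = 41.3
Difference: 343 - 41.3 = 301.7

301.7 picofarads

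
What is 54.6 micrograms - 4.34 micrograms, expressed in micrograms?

In micrograms:
  54.6 micrograms → 54.6
  4.34 micrograms → 4.34
Difference: 54.6 - 4.34 = 50.26

50.26 micrograms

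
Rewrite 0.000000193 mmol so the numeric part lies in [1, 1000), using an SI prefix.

193 pmol

= 193e-12 mol; 1e-12 is pico.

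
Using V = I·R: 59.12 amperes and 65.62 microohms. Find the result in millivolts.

3.8794544 millivolts

59.12 × 65.62e-6 = 3879.4544e-6 V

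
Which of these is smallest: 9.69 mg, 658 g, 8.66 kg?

9.69 mg

9.69 mg = 0.00969 g
658 g = 658 g
8.66 kg = 8660 g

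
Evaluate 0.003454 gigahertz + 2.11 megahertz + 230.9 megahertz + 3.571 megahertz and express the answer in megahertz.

In megahertz:
  0.003454 gigahertz = 0.003454 × 10³ megahertz = 3.454
  2.11 megahertz → 2.11
  230.9 megahertz → 230.9
  3.571 megahertz → 3.571
Sum: 3.454 + 2.11 + 230.9 + 3.571 = 240.035

240.035 megahertz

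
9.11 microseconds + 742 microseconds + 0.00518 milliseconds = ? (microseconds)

In microseconds:
  9.11 microseconds → 9.11
  742 microseconds → 742
  0.00518 milliseconds = 0.00518e3 microseconds = 5.18
Sum: 9.11 + 742 + 5.18 = 756.29

756.29 microseconds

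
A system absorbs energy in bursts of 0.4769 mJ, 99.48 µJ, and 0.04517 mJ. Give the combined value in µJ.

621.55 µJ

In µJ:
  0.4769 mJ = 0.4769 × 10^3 µJ = 476.9
  99.48 µJ → 99.48
  0.04517 mJ = 0.04517 × 10^3 µJ = 45.17
Sum: 476.9 + 99.48 + 45.17 = 621.55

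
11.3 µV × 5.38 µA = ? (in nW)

0.060794 nW

11.3e-6 × 5.38e-6 = 60.794e-12 W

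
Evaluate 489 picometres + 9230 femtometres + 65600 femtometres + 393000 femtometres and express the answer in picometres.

In picometres:
  489 picometres → 489
  9230 femtometres = 9230 × 10⁻³ picometres = 9.23
  65600 femtometres = 65600 × 10⁻³ picometres = 65.6
  393000 femtometres = 393000 × 10⁻³ picometres = 393
Sum: 489 + 9.23 + 65.6 + 393 = 956.83

956.83 picometres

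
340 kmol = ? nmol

kilo = 10^3, nano = 10^-9; factor is 10^12.
340 × 10^12 = 340000000000000

340000000000000 nmol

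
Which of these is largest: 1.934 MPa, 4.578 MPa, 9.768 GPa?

9.768 GPa

1.934 MPa = 1934000 Pa
4.578 MPa = 4578000 Pa
9.768 GPa = 9768000000 Pa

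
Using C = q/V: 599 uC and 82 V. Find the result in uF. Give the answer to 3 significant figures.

(599e-6) / (82) = 7.3049e-6 F

7.30 uF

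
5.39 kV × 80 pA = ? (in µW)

0.4312 µW

5.39 × 10^3 × 80 × 10^-12 = 431.2 × 10^-9 W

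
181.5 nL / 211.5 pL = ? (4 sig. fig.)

858.2

(181.5 × 10^-9) / (211.5 × 10^-12) = 0.85816 × 10^3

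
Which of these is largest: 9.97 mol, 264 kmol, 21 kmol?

264 kmol

9.97 mol = 9.97 mol
264 kmol = 264000 mol
21 kmol = 21000 mol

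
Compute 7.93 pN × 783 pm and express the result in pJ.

0.00000000620919 pJ

7.93 × 10⁻¹² × 783 × 10⁻¹² = 6209.19 × 10⁻²⁴ J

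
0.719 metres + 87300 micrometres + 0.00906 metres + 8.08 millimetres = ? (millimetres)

823.44 millimetres

In millimetres:
  0.719 metres = 0.719 × 10³ millimetres = 719
  87300 micrometres = 87300 × 10⁻³ millimetres = 87.3
  0.00906 metres = 0.00906 × 10³ millimetres = 9.06
  8.08 millimetres → 8.08
Sum: 719 + 87.3 + 9.06 + 8.08 = 823.44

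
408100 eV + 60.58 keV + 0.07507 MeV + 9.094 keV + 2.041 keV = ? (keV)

In keV:
  408100 eV = 408100 × 10^-3 keV = 408.1
  60.58 keV → 60.58
  0.07507 MeV = 0.07507 × 10^3 keV = 75.07
  9.094 keV → 9.094
  2.041 keV → 2.041
Sum: 408.1 + 60.58 + 75.07 + 9.094 + 2.041 = 554.885

554.885 keV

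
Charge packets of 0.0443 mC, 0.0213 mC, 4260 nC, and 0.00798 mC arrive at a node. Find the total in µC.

In µC:
  0.0443 mC = 0.0443 × 10^3 µC = 44.3
  0.0213 mC = 0.0213 × 10^3 µC = 21.3
  4260 nC = 4260 × 10^-3 µC = 4.26
  0.00798 mC = 0.00798 × 10^3 µC = 7.98
Sum: 44.3 + 21.3 + 4.26 + 7.98 = 77.84

77.84 µC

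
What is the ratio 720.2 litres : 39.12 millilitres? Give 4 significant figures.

(720.2) / (39.12 × 10⁻³) = 18.41 × 10³

18410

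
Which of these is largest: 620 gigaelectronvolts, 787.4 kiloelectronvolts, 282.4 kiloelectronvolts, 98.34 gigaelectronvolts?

620 gigaelectronvolts = 620000000000 electronvolts
787.4 kiloelectronvolts = 787400 electronvolts
282.4 kiloelectronvolts = 282400 electronvolts
98.34 gigaelectronvolts = 98340000000 electronvolts

620 gigaelectronvolts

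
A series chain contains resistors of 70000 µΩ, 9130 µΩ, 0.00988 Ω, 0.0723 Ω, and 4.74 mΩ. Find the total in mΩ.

In mΩ:
  70000 µΩ = 70000 × 10^-3 mΩ = 70
  9130 µΩ = 9130 × 10^-3 mΩ = 9.13
  0.00988 Ω = 0.00988 × 10^3 mΩ = 9.88
  0.0723 Ω = 0.0723 × 10^3 mΩ = 72.3
  4.74 mΩ → 4.74
Sum: 70 + 9.13 + 9.88 + 72.3 + 4.74 = 166.05

166.05 mΩ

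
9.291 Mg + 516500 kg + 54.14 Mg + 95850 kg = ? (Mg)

In Mg:
  9.291 Mg → 9.291
  516500 kg = 516500 × 10^-3 Mg = 516.5
  54.14 Mg → 54.14
  95850 kg = 95850 × 10^-3 Mg = 95.85
Sum: 9.291 + 516.5 + 54.14 + 95.85 = 675.781

675.781 Mg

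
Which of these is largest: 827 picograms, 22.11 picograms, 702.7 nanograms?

702.7 nanograms

827 picograms = 0.000000000827 grams
22.11 picograms = 0.00000000002211 grams
702.7 nanograms = 0.0000007027 grams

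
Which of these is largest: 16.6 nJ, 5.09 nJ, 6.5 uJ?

16.6 nJ = 0.0000000166 J
5.09 nJ = 0.00000000509 J
6.5 uJ = 0.0000065 J

6.5 uJ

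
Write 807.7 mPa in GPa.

0.0000000008077 GPa

milli = 1e-3, giga = 1e9; factor is 1e-12.
807.7 × 1e-12 = 0.0000000008077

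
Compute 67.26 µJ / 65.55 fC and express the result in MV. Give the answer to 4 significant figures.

1026 MV

(67.26e-6) / (65.55e-15) = 1.02609e9 V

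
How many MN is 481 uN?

0.000000000481 MN

micro = 10⁻⁶, mega = 10⁶; factor is 10⁻¹².
481 × 10⁻¹² = 0.000000000481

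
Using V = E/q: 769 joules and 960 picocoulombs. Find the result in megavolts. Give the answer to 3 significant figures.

(769) / (960e-12) = 0.80104e12 V

801000 megavolts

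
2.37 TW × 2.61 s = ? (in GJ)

2.37 × 10¹² × 2.61 = 6.1857 × 10¹² J

6185.7 GJ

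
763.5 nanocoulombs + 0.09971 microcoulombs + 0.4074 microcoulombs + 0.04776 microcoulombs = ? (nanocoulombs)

1318.37 nanocoulombs

In nanocoulombs:
  763.5 nanocoulombs → 763.5
  0.09971 microcoulombs = 0.09971e3 nanocoulombs = 99.71
  0.4074 microcoulombs = 0.4074e3 nanocoulombs = 407.4
  0.04776 microcoulombs = 0.04776e3 nanocoulombs = 47.76
Sum: 763.5 + 99.71 + 407.4 + 47.76 = 1318.37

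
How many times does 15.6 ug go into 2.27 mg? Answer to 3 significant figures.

146

(2.27 × 10^-3) / (15.6 × 10^-6) = 0.1455 × 10^3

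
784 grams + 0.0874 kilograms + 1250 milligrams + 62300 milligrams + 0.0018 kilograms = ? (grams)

In grams:
  784 grams → 784
  0.0874 kilograms = 0.0874 × 10³ grams = 87.4
  1250 milligrams = 1250 × 10⁻³ grams = 1.25
  62300 milligrams = 62300 × 10⁻³ grams = 62.3
  0.0018 kilograms = 0.0018 × 10³ grams = 1.8
Sum: 784 + 87.4 + 1.25 + 62.3 + 1.8 = 936.75

936.75 grams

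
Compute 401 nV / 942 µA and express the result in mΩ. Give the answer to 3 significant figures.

0.426 mΩ

(401 × 10⁻⁹) / (942 × 10⁻⁶) = 0.42569 × 10⁻³ Ω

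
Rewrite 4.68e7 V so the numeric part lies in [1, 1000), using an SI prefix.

= 46.8e6 V; 1e6 is mega.

46.8 MV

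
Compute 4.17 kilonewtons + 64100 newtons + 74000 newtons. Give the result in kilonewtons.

142.27 kilonewtons

In kilonewtons:
  4.17 kilonewtons → 4.17
  64100 newtons = 64100 × 10⁻³ kilonewtons = 64.1
  74000 newtons = 74000 × 10⁻³ kilonewtons = 74
Sum: 4.17 + 64.1 + 74 = 142.27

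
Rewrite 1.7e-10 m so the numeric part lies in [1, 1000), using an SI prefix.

= 170e-12 m; 1e-12 is pico.

170 pm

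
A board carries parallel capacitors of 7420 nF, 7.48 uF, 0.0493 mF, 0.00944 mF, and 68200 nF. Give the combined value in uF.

In uF:
  7420 nF = 7420e-3 uF = 7.42
  7.48 uF → 7.48
  0.0493 mF = 0.0493e3 uF = 49.3
  0.00944 mF = 0.00944e3 uF = 9.44
  68200 nF = 68200e-3 uF = 68.2
Sum: 7.42 + 7.48 + 49.3 + 9.44 + 68.2 = 141.84

141.84 uF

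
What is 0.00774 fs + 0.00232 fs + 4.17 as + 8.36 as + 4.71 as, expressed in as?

27.3 as

In as:
  0.00774 fs = 0.00774e3 as = 7.74
  0.00232 fs = 0.00232e3 as = 2.32
  4.17 as → 4.17
  8.36 as → 8.36
  4.71 as → 4.71
Sum: 7.74 + 2.32 + 4.17 + 8.36 + 4.71 = 27.3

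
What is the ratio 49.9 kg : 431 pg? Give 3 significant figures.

(49.9 × 10³) / (431 × 10⁻¹²) = 0.1158 × 10¹⁵

116000000000000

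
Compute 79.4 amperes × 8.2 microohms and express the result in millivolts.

0.65108 millivolts

79.4 × 8.2 × 10⁻⁶ = 651.08 × 10⁻⁶ V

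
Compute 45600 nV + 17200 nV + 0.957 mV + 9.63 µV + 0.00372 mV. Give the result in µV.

In µV:
  45600 nV = 45600 × 10^-3 µV = 45.6
  17200 nV = 17200 × 10^-3 µV = 17.2
  0.957 mV = 0.957 × 10^3 µV = 957
  9.63 µV → 9.63
  0.00372 mV = 0.00372 × 10^3 µV = 3.72
Sum: 45.6 + 17.2 + 957 + 9.63 + 3.72 = 1033.15

1033.15 µV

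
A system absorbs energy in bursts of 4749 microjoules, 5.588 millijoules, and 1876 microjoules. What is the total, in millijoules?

12.213 millijoules

In millijoules:
  4749 microjoules = 4749e-3 millijoules = 4.749
  5.588 millijoules → 5.588
  1876 microjoules = 1876e-3 millijoules = 1.876
Sum: 4.749 + 5.588 + 1.876 = 12.213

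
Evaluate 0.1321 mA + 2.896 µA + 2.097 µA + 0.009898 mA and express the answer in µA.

In µA:
  0.1321 mA = 0.1321 × 10³ µA = 132.1
  2.896 µA → 2.896
  2.097 µA → 2.097
  0.009898 mA = 0.009898 × 10³ µA = 9.898
Sum: 132.1 + 2.896 + 2.097 + 9.898 = 146.991

146.991 µA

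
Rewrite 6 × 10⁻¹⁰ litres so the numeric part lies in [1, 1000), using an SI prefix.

= 600 × 10⁻¹² litres; 10⁻¹² is pico.

600 picolitres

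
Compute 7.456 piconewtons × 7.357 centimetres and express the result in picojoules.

7.456e-12 × 7.357e-2 = 54.853792e-14 J

0.54853792 picojoules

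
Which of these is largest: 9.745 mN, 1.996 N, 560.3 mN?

9.745 mN = 0.009745 N
1.996 N = 1.996 N
560.3 mN = 0.5603 N

1.996 N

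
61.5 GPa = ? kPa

giga = 10⁹, kilo = 10³; factor is 10⁶.
61.5 × 10⁶ = 61500000

61500000 kPa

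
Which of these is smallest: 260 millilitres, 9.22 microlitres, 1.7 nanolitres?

1.7 nanolitres

260 millilitres = 0.26 litres
9.22 microlitres = 0.00000922 litres
1.7 nanolitres = 0.0000000017 litres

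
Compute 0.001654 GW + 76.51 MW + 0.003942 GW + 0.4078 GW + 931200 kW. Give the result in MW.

In MW:
  0.001654 GW = 0.001654 × 10^3 MW = 1.654
  76.51 MW → 76.51
  0.003942 GW = 0.003942 × 10^3 MW = 3.942
  0.4078 GW = 0.4078 × 10^3 MW = 407.8
  931200 kW = 931200 × 10^-3 MW = 931.2
Sum: 1.654 + 76.51 + 3.942 + 407.8 + 931.2 = 1421.106

1421.106 MW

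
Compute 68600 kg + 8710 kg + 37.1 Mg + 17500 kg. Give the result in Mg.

In Mg:
  68600 kg = 68600 × 10⁻³ Mg = 68.6
  8710 kg = 8710 × 10⁻³ Mg = 8.71
  37.1 Mg → 37.1
  17500 kg = 17500 × 10⁻³ Mg = 17.5
Sum: 68.6 + 8.71 + 37.1 + 17.5 = 131.91

131.91 Mg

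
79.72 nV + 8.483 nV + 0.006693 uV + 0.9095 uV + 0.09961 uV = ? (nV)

1104.006 nV

In nV:
  79.72 nV → 79.72
  8.483 nV → 8.483
  0.006693 uV = 0.006693 × 10³ nV = 6.693
  0.9095 uV = 0.9095 × 10³ nV = 909.5
  0.09961 uV = 0.09961 × 10³ nV = 99.61
Sum: 79.72 + 8.483 + 6.693 + 909.5 + 99.61 = 1104.006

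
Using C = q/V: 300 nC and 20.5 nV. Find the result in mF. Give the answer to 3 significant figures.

14600 mF

(300 × 10⁻⁹) / (20.5 × 10⁻⁹) = 14.634 F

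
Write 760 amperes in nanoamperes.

(no prefix) = 1e0, nano = 1e-9; factor is 1e9.
760 × 1e9 = 760000000000

760000000000 nanoamperes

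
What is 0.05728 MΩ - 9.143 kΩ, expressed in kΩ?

48.137 kΩ

In kΩ:
  0.05728 MΩ = 0.05728 × 10^3 kΩ = 57.28
  9.143 kΩ → 9.143
Difference: 57.28 - 9.143 = 48.137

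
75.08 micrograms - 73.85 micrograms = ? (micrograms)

1.23 micrograms

In micrograms:
  75.08 micrograms → 75.08
  73.85 micrograms → 73.85
Difference: 75.08 - 73.85 = 1.23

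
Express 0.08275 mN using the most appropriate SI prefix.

82.75 uN

= 82.75 × 10⁻⁶ N; 10⁻⁶ is micro.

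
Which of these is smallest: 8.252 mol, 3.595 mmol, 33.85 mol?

3.595 mmol

8.252 mol = 8.252 mol
3.595 mmol = 0.003595 mol
33.85 mol = 33.85 mol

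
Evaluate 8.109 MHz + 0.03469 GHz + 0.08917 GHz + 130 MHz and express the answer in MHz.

261.969 MHz

In MHz:
  8.109 MHz → 8.109
  0.03469 GHz = 0.03469e3 MHz = 34.69
  0.08917 GHz = 0.08917e3 MHz = 89.17
  130 MHz → 130
Sum: 8.109 + 34.69 + 89.17 + 130 = 261.969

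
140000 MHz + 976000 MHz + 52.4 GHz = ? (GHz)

In GHz:
  140000 MHz = 140000 × 10^-3 GHz = 140
  976000 MHz = 976000 × 10^-3 GHz = 976
  52.4 GHz → 52.4
Sum: 140 + 976 + 52.4 = 1168.4

1168.4 GHz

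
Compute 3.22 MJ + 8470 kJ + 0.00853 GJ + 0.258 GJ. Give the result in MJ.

In MJ:
  3.22 MJ → 3.22
  8470 kJ = 8470 × 10⁻³ MJ = 8.47
  0.00853 GJ = 0.00853 × 10³ MJ = 8.53
  0.258 GJ = 0.258 × 10³ MJ = 258
Sum: 3.22 + 8.47 + 8.53 + 258 = 278.22

278.22 MJ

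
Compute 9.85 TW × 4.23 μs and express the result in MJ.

41.6655 MJ

9.85e12 × 4.23e-6 = 41.6655e6 J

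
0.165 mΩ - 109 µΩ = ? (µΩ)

In µΩ:
  0.165 mΩ = 0.165e3 µΩ = 165
  109 µΩ → 109
Difference: 165 - 109 = 56

56 µΩ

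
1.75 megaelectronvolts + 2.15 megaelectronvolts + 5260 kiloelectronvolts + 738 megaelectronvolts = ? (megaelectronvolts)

In megaelectronvolts:
  1.75 megaelectronvolts → 1.75
  2.15 megaelectronvolts → 2.15
  5260 kiloelectronvolts = 5260e-3 megaelectronvolts = 5.26
  738 megaelectronvolts → 738
Sum: 1.75 + 2.15 + 5.26 + 738 = 747.16

747.16 megaelectronvolts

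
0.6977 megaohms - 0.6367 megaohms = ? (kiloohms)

61 kiloohms

In kiloohms:
  0.6977 megaohms = 0.6977 × 10³ kiloohms = 697.7
  0.6367 megaohms = 0.6367 × 10³ kiloohms = 636.7
Difference: 697.7 - 636.7 = 61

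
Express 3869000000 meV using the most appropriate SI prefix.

= 3.869e6 eV; 1e6 is mega.

3.869 MeV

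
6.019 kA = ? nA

kilo = 10^3, nano = 10^-9; factor is 10^12.
6.019 × 10^12 = 6019000000000

6019000000000 nA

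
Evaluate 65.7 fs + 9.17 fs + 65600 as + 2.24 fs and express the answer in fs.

In fs:
  65.7 fs → 65.7
  9.17 fs → 9.17
  65600 as = 65600 × 10^-3 fs = 65.6
  2.24 fs → 2.24
Sum: 65.7 + 9.17 + 65.6 + 2.24 = 142.71

142.71 fs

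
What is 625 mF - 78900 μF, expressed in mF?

In mF:
  625 mF → 625
  78900 μF = 78900 × 10^-3 mF = 78.9
Difference: 625 - 78.9 = 546.1

546.1 mF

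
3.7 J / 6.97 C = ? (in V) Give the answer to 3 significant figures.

(3.7) / (6.97) = 0.53085 V

0.531 V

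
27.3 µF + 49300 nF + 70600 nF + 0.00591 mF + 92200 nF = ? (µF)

245.31 µF

In µF:
  27.3 µF → 27.3
  49300 nF = 49300 × 10⁻³ µF = 49.3
  70600 nF = 70600 × 10⁻³ µF = 70.6
  0.00591 mF = 0.00591 × 10³ µF = 5.91
  92200 nF = 92200 × 10⁻³ µF = 92.2
Sum: 27.3 + 49.3 + 70.6 + 5.91 + 92.2 = 245.31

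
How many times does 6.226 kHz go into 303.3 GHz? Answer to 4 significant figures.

48720000

(303.3e9) / (6.226e3) = 48.715e6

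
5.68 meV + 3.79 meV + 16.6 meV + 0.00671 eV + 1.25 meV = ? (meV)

34.03 meV

In meV:
  5.68 meV → 5.68
  3.79 meV → 3.79
  16.6 meV → 16.6
  0.00671 eV = 0.00671 × 10^3 meV = 6.71
  1.25 meV → 1.25
Sum: 5.68 + 3.79 + 16.6 + 6.71 + 1.25 = 34.03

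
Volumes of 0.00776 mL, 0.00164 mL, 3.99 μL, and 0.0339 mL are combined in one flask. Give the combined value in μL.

47.29 μL

In μL:
  0.00776 mL = 0.00776e3 μL = 7.76
  0.00164 mL = 0.00164e3 μL = 1.64
  3.99 μL → 3.99
  0.0339 mL = 0.0339e3 μL = 33.9
Sum: 7.76 + 1.64 + 3.99 + 33.9 = 47.29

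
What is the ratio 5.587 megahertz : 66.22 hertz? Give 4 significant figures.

(5.587 × 10⁶) / (66.22) = 0.08437 × 10⁶

84370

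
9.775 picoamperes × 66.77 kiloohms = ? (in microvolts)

0.65267675 microvolts

9.775 × 10^-12 × 66.77 × 10^3 = 652.67675 × 10^-9 V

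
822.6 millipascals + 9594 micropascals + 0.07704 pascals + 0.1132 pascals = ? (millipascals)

1022.434 millipascals

In millipascals:
  822.6 millipascals → 822.6
  9594 micropascals = 9594 × 10⁻³ millipascals = 9.594
  0.07704 pascals = 0.07704 × 10³ millipascals = 77.04
  0.1132 pascals = 0.1132 × 10³ millipascals = 113.2
Sum: 822.6 + 9.594 + 77.04 + 113.2 = 1022.434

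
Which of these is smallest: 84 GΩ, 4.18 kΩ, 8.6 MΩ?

4.18 kΩ

84 GΩ = 84000000000 Ω
4.18 kΩ = 4180 Ω
8.6 MΩ = 8600000 Ω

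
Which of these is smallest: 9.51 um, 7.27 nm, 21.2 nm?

7.27 nm

9.51 um = 0.00000951 m
7.27 nm = 0.00000000727 m
21.2 nm = 0.0000000212 m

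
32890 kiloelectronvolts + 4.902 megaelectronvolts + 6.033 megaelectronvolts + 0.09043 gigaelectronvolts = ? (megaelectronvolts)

134.255 megaelectronvolts

In megaelectronvolts:
  32890 kiloelectronvolts = 32890 × 10⁻³ megaelectronvolts = 32.89
  4.902 megaelectronvolts → 4.902
  6.033 megaelectronvolts → 6.033
  0.09043 gigaelectronvolts = 0.09043 × 10³ megaelectronvolts = 90.43
Sum: 32.89 + 4.902 + 6.033 + 90.43 = 134.255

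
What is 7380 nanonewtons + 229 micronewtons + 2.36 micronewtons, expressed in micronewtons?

In micronewtons:
  7380 nanonewtons = 7380 × 10^-3 micronewtons = 7.38
  229 micronewtons → 229
  2.36 micronewtons → 2.36
Sum: 7.38 + 229 + 2.36 = 238.74

238.74 micronewtons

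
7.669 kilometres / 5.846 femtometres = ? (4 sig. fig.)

1312000000000000000

(7.669 × 10³) / (5.846 × 10⁻¹⁵) = 1.3118 × 10¹⁸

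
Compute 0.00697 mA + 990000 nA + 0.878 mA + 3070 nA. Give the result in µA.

In µA:
  0.00697 mA = 0.00697 × 10³ µA = 6.97
  990000 nA = 990000 × 10⁻³ µA = 990
  0.878 mA = 0.878 × 10³ µA = 878
  3070 nA = 3070 × 10⁻³ µA = 3.07
Sum: 6.97 + 990 + 878 + 3.07 = 1878.04

1878.04 µA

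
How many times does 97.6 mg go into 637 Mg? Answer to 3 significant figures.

6530000000

(637 × 10^6) / (97.6 × 10^-3) = 6.527 × 10^9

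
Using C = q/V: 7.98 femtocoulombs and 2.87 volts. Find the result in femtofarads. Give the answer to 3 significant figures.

2.78 femtofarads

(7.98e-15) / (2.87) = 2.7805e-15 F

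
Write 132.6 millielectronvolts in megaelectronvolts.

0.0000001326 megaelectronvolts

milli = 1e-3, mega = 1e6; factor is 1e-9.
132.6 × 1e-9 = 0.0000001326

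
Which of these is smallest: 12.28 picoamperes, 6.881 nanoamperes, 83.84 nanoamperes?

12.28 picoamperes = 0.00000000001228 amperes
6.881 nanoamperes = 0.000000006881 amperes
83.84 nanoamperes = 0.00000008384 amperes

12.28 picoamperes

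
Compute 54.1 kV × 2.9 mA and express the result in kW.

0.15689 kW

54.1 × 10^3 × 2.9 × 10^-3 = 156.89 W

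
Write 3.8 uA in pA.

micro = 10⁻⁶, pico = 10⁻¹²; factor is 10⁶.
3.8 × 10⁶ = 3800000

3800000 pA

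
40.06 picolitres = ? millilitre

pico = 10^-12, milli = 10^-3; factor is 10^-9.
40.06 × 10^-9 = 0.00000004006

0.00000004006 millilitres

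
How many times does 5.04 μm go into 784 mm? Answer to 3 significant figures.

(784e-3) / (5.04e-6) = 155.6e3

156000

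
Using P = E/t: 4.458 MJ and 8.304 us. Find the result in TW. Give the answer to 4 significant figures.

(4.458e6) / (8.304e-6) = 0.53685e12 W

0.5368 TW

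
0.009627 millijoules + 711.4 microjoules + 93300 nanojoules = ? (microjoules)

814.327 microjoules

In microjoules:
  0.009627 millijoules = 0.009627e3 microjoules = 9.627
  711.4 microjoules → 711.4
  93300 nanojoules = 93300e-3 microjoules = 93.3
Sum: 9.627 + 711.4 + 93.3 = 814.327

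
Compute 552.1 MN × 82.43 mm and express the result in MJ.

45.509603 MJ

552.1e6 × 82.43e-3 = 45509.603e3 J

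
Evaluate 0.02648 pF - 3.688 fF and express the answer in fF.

22.792 fF

In fF:
  0.02648 pF = 0.02648 × 10³ fF = 26.48
  3.688 fF → 3.688
Difference: 26.48 - 3.688 = 22.792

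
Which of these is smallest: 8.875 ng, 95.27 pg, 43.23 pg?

43.23 pg

8.875 ng = 0.000000008875 g
95.27 pg = 0.00000000009527 g
43.23 pg = 0.00000000004323 g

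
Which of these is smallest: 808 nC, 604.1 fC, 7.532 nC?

808 nC = 0.000000808 C
604.1 fC = 0.0000000000006041 C
7.532 nC = 0.000000007532 C

604.1 fC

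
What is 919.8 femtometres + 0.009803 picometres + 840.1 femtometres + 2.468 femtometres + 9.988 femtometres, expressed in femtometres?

1782.159 femtometres

In femtometres:
  919.8 femtometres → 919.8
  0.009803 picometres = 0.009803 × 10³ femtometres = 9.803
  840.1 femtometres → 840.1
  2.468 femtometres → 2.468
  9.988 femtometres → 9.988
Sum: 919.8 + 9.803 + 840.1 + 2.468 + 9.988 = 1782.159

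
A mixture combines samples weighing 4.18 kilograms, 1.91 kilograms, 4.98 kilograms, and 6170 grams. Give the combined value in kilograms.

17.24 kilograms

In kilograms:
  4.18 kilograms → 4.18
  1.91 kilograms → 1.91
  4.98 kilograms → 4.98
  6170 grams = 6170 × 10^-3 kilograms = 6.17
Sum: 4.18 + 1.91 + 4.98 + 6.17 = 17.24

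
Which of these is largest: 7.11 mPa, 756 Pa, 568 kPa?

7.11 mPa = 0.00711 Pa
756 Pa = 756 Pa
568 kPa = 568000 Pa

568 kPa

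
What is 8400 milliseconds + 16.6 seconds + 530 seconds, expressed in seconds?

In seconds:
  8400 milliseconds = 8400e-3 seconds = 8.4
  16.6 seconds → 16.6
  530 seconds → 530
Sum: 8.4 + 16.6 + 530 = 555

555 seconds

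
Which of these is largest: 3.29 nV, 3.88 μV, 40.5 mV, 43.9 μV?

3.29 nV = 0.00000000329 V
3.88 μV = 0.00000388 V
40.5 mV = 0.0405 V
43.9 μV = 0.0000439 V

40.5 mV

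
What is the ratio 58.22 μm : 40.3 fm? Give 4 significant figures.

1445000000

(58.22e-6) / (40.3e-15) = 1.4447e9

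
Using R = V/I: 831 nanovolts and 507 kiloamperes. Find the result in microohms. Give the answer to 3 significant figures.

0.00000164 microohms

(831 × 10⁻⁹) / (507 × 10³) = 1.6391 × 10⁻¹² Ω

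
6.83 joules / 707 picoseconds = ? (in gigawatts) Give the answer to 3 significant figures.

9.66 gigawatts

(6.83) / (707 × 10^-12) = 0.0096605 × 10^12 W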